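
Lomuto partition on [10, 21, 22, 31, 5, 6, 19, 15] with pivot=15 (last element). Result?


Elements <= 15 go left of pivot.
Result: [10, 5, 6, 15, 21, 22, 19, 31], pivot at index 3


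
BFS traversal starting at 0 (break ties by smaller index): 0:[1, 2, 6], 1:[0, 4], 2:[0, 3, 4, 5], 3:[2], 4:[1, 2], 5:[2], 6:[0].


BFS queue: start with [0]
Visit order: [0, 1, 2, 6, 4, 3, 5]


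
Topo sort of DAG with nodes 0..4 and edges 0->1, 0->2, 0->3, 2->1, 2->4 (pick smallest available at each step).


Kahn's algorithm, process smallest node first
Order: [0, 2, 1, 3, 4]


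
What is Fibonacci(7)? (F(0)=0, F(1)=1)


F(n)=F(n-1)+F(n-2)
...F(5)=5, F(6)=8, F(7)=13


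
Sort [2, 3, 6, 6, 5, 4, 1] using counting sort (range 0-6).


Count array: [0, 1, 1, 1, 1, 1, 2]
Reconstruct: [1, 2, 3, 4, 5, 6, 6]


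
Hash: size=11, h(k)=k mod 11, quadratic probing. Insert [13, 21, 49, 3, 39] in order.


Insertions: 13->slot 2; 21->slot 10; 49->slot 5; 3->slot 3; 39->slot 6
Table: [None, None, 13, 3, None, 49, 39, None, None, None, 21]


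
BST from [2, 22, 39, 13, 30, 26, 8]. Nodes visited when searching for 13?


BST root = 2
Search for 13: compare at each node
Path: [2, 22, 13]


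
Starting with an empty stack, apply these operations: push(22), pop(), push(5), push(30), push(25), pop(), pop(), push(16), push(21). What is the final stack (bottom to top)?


push(22) -> [22]
pop() returns 22 -> []
push(5) -> [5]
push(30) -> [5, 30]
push(25) -> [5, 30, 25]
pop() returns 25 -> [5, 30]
pop() returns 30 -> [5]
push(16) -> [5, 16]
push(21) -> [5, 16, 21]
Final stack (bottom to top): [5, 16, 21]


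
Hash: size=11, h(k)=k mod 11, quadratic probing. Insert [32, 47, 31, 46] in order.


Insertions: 32->slot 10; 47->slot 3; 31->slot 9; 46->slot 2
Table: [None, None, 46, 47, None, None, None, None, None, 31, 32]


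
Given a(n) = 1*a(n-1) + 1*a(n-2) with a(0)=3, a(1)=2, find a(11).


Build bottom-up:
...a(9)=131, a(10)=212, a(11)=1*212+1*131=343


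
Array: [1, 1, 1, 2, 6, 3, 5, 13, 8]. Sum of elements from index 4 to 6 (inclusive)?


Prefix sums: [0, 1, 2, 3, 5, 11, 14, 19, 32, 40]
Sum[4..6] = prefix[7] - prefix[4] = 19 - 5 = 14


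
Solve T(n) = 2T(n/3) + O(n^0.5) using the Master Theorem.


a=2, b=3, c=0.5. log_3(2)=0.631 > c=0.5. Case 1: O(n^log_b(a)) = O(n^0.631)
Complexity: O(n^0.631)


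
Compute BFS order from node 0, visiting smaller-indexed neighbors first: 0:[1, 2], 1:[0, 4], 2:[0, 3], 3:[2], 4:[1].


BFS queue: start with [0]
Visit order: [0, 1, 2, 4, 3]


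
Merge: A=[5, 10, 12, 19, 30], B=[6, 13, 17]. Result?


Compare heads, take smaller each step.
Merged: [5, 6, 10, 12, 13, 17, 19, 30]


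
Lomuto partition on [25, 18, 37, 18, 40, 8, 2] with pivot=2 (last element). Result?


Elements <= 2 go left of pivot.
Result: [2, 18, 37, 18, 40, 8, 25], pivot at index 0


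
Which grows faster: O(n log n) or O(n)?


linear grows slower than linearithmic
O(n) is asymptotically smaller; O(n log n) grows faster


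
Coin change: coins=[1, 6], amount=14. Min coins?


dp[0]=0; dp[i]=1+min(dp[i-c] for c in coins)
...dp[9]=4, dp[10]=5, dp[11]=6, dp[12]=2, dp[13]=3, dp[14]=4
Minimum coins for 14 = 4


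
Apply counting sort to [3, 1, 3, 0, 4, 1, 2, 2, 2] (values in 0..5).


Count array: [1, 2, 3, 2, 1, 0]
Reconstruct: [0, 1, 1, 2, 2, 2, 3, 3, 4]


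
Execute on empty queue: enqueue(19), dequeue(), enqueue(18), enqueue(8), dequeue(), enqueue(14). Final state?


enqueue(19) -> [19]
dequeue() returns 19 -> []
enqueue(18) -> [18]
enqueue(8) -> [18, 8]
dequeue() returns 18 -> [8]
enqueue(14) -> [8, 14]
Final queue (front to back): [8, 14]


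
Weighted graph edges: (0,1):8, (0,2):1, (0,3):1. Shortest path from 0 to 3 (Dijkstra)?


Dijkstra from 0:
Distances: {0: 0, 1: 8, 2: 1, 3: 1}
Shortest distance to 3 = 1, path = [0, 3]


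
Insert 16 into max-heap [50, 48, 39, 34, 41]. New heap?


Append 16: [50, 48, 39, 34, 41, 16]
Bubble up: no swaps needed
Result: [50, 48, 39, 34, 41, 16]


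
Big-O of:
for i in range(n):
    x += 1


Per nesting level: O(n) = O(n)
Complexity: O(n)


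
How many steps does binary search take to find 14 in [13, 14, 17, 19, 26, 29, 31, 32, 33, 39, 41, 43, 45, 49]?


Search for 14:
[0,13] mid=6 arr[6]=31
[0,5] mid=2 arr[2]=17
[0,1] mid=0 arr[0]=13
[1,1] mid=1 arr[1]=14
Total: 4 comparisons


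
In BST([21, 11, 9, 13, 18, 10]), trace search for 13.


BST root = 21
Search for 13: compare at each node
Path: [21, 11, 13]


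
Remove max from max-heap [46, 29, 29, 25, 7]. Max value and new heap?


Max = 46
Replace root with last, heapify down
Resulting heap: [29, 25, 29, 7]


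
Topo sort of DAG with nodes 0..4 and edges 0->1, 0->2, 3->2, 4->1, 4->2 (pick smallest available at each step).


Kahn's algorithm, process smallest node first
Order: [0, 3, 4, 1, 2]


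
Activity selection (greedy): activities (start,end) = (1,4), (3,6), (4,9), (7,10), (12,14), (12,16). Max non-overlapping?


Greedy: pick earliest-ending, then skip overlaps.
Selected (3 activities): [(1, 4), (4, 9), (12, 14)]


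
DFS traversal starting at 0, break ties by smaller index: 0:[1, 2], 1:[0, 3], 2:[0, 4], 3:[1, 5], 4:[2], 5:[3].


DFS stack-based: start with [0]
Visit order: [0, 1, 3, 5, 2, 4]


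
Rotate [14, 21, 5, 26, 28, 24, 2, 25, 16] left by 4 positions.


Left rotate by 4: [28, 24, 2, 25, 16, 14, 21, 5, 26]


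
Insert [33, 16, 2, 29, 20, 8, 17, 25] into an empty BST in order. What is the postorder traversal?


Root = 33; build tree by BST insertion.
Postorder traversal: [8, 2, 17, 25, 20, 29, 16, 33]


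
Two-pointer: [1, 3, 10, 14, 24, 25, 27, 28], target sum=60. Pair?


Two pointers: lo=0, hi=7
No pair sums to 60


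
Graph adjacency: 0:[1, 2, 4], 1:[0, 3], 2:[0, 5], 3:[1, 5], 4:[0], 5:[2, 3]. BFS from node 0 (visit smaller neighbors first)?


BFS queue: start with [0]
Visit order: [0, 1, 2, 4, 3, 5]


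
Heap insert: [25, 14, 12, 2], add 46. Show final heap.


Append 46: [25, 14, 12, 2, 46]
Bubble up: swap idx 4(46) with idx 1(14); swap idx 1(46) with idx 0(25)
Result: [46, 25, 12, 2, 14]


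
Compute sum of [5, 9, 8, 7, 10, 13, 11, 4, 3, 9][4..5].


Prefix sums: [0, 5, 14, 22, 29, 39, 52, 63, 67, 70, 79]
Sum[4..5] = prefix[6] - prefix[4] = 52 - 29 = 23


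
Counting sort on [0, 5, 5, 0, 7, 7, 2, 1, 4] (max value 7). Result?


Count array: [2, 1, 1, 0, 1, 2, 0, 2]
Reconstruct: [0, 0, 1, 2, 4, 5, 5, 7, 7]


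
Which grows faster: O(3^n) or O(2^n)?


exponential grows slower than exponential (base 3)
O(2^n) is asymptotically smaller; O(3^n) grows faster


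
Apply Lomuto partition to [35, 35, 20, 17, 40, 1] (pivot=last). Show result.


Elements <= 1 go left of pivot.
Result: [1, 35, 20, 17, 40, 35], pivot at index 0


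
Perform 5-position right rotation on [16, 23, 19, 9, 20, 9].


Right rotate by 5: [23, 19, 9, 20, 9, 16]


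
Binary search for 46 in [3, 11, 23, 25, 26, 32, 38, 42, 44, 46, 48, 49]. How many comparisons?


Search for 46:
[0,11] mid=5 arr[5]=32
[6,11] mid=8 arr[8]=44
[9,11] mid=10 arr[10]=48
[9,9] mid=9 arr[9]=46
Total: 4 comparisons


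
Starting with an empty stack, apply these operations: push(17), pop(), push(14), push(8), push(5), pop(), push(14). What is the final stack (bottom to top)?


push(17) -> [17]
pop() returns 17 -> []
push(14) -> [14]
push(8) -> [14, 8]
push(5) -> [14, 8, 5]
pop() returns 5 -> [14, 8]
push(14) -> [14, 8, 14]
Final stack (bottom to top): [14, 8, 14]


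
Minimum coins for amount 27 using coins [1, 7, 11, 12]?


dp[0]=0; dp[i]=1+min(dp[i-c] for c in coins)
...dp[22]=2, dp[23]=2, dp[24]=2, dp[25]=3, dp[26]=3, dp[27]=4
Minimum coins for 27 = 4


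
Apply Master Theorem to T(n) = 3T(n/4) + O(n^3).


a=3, b=4, c=3. log_4(3)=0.792 < c=3. Case 3: O(n^c) = O(n^3)
Complexity: O(n^3)


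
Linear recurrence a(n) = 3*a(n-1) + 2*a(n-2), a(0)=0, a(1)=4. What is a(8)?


Build bottom-up:
...a(6)=1980, a(7)=7052, a(8)=3*7052+2*1980=25116


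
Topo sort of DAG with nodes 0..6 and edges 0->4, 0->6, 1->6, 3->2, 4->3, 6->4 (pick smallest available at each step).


Kahn's algorithm, process smallest node first
Order: [0, 1, 5, 6, 4, 3, 2]


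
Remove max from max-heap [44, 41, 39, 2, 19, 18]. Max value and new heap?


Max = 44
Replace root with last, heapify down
Resulting heap: [41, 19, 39, 2, 18]


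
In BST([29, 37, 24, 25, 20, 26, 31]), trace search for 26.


BST root = 29
Search for 26: compare at each node
Path: [29, 24, 25, 26]


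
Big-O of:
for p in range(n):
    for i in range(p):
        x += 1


Per nesting level: O(n) * O(n) [triangular over p] = O(n^2)
Complexity: O(n^2)


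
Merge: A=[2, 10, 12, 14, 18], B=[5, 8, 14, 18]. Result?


Compare heads, take smaller each step.
Merged: [2, 5, 8, 10, 12, 14, 14, 18, 18]


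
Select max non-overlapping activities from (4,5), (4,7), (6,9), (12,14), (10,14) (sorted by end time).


Greedy: pick earliest-ending, then skip overlaps.
Selected (3 activities): [(4, 5), (6, 9), (12, 14)]


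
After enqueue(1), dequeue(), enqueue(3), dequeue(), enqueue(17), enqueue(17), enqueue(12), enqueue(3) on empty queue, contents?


enqueue(1) -> [1]
dequeue() returns 1 -> []
enqueue(3) -> [3]
dequeue() returns 3 -> []
enqueue(17) -> [17]
enqueue(17) -> [17, 17]
enqueue(12) -> [17, 17, 12]
enqueue(3) -> [17, 17, 12, 3]
Final queue (front to back): [17, 17, 12, 3]


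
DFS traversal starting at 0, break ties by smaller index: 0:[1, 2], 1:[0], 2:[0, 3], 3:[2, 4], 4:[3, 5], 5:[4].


DFS stack-based: start with [0]
Visit order: [0, 1, 2, 3, 4, 5]


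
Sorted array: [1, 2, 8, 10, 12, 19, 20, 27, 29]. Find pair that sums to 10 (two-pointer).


Two pointers: lo=0, hi=8
Found pair: (2, 8) summing to 10


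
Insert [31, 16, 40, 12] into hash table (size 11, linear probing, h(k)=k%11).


Insertions: 31->slot 9; 16->slot 5; 40->slot 7; 12->slot 1
Table: [None, 12, None, None, None, 16, None, 40, None, 31, None]


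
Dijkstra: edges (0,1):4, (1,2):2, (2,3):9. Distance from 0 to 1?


Dijkstra from 0:
Distances: {0: 0, 1: 4, 2: 6, 3: 15}
Shortest distance to 1 = 4, path = [0, 1]


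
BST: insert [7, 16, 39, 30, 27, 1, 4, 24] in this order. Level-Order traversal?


Root = 7; build tree by BST insertion.
Level-Order traversal: [7, 1, 16, 4, 39, 30, 27, 24]


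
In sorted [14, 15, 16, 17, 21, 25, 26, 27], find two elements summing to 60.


Two pointers: lo=0, hi=7
No pair sums to 60


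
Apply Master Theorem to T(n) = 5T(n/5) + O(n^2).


a=5, b=5, c=2. log_5(5)=1 < c=2. Case 3: O(n^c) = O(n^2)
Complexity: O(n^2)


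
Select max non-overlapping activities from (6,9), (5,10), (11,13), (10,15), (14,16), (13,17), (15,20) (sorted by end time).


Greedy: pick earliest-ending, then skip overlaps.
Selected (3 activities): [(6, 9), (11, 13), (14, 16)]


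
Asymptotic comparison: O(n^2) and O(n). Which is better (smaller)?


linear grows slower than quadratic
O(n) is asymptotically smaller; O(n^2) grows faster


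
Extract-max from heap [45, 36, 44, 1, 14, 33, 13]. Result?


Max = 45
Replace root with last, heapify down
Resulting heap: [44, 36, 33, 1, 14, 13]


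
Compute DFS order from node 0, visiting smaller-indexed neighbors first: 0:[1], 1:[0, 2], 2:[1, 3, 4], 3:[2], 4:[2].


DFS stack-based: start with [0]
Visit order: [0, 1, 2, 3, 4]


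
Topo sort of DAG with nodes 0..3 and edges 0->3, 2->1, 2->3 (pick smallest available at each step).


Kahn's algorithm, process smallest node first
Order: [0, 2, 1, 3]


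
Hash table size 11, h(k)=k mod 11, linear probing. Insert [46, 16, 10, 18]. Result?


Insertions: 46->slot 2; 16->slot 5; 10->slot 10; 18->slot 7
Table: [None, None, 46, None, None, 16, None, 18, None, None, 10]


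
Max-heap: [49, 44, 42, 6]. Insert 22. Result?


Append 22: [49, 44, 42, 6, 22]
Bubble up: no swaps needed
Result: [49, 44, 42, 6, 22]


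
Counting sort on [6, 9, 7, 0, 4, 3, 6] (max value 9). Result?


Count array: [1, 0, 0, 1, 1, 0, 2, 1, 0, 1]
Reconstruct: [0, 3, 4, 6, 6, 7, 9]


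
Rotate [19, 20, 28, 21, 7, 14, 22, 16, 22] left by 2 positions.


Left rotate by 2: [28, 21, 7, 14, 22, 16, 22, 19, 20]


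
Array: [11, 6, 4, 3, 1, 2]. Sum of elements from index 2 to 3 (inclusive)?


Prefix sums: [0, 11, 17, 21, 24, 25, 27]
Sum[2..3] = prefix[4] - prefix[2] = 24 - 17 = 7


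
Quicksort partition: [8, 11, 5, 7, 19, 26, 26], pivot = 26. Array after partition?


Elements <= 26 go left of pivot.
Result: [8, 11, 5, 7, 19, 26, 26], pivot at index 6


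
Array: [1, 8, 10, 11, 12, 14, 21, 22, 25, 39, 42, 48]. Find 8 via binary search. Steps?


Search for 8:
[0,11] mid=5 arr[5]=14
[0,4] mid=2 arr[2]=10
[0,1] mid=0 arr[0]=1
[1,1] mid=1 arr[1]=8
Total: 4 comparisons


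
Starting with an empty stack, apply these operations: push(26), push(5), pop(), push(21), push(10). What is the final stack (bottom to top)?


push(26) -> [26]
push(5) -> [26, 5]
pop() returns 5 -> [26]
push(21) -> [26, 21]
push(10) -> [26, 21, 10]
Final stack (bottom to top): [26, 21, 10]


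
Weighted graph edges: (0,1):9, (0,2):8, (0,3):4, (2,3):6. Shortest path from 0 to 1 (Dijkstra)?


Dijkstra from 0:
Distances: {0: 0, 1: 9, 2: 8, 3: 4}
Shortest distance to 1 = 9, path = [0, 1]


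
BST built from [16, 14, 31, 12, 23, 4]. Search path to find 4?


BST root = 16
Search for 4: compare at each node
Path: [16, 14, 12, 4]


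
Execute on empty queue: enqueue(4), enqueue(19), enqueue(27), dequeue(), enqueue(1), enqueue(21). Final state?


enqueue(4) -> [4]
enqueue(19) -> [4, 19]
enqueue(27) -> [4, 19, 27]
dequeue() returns 4 -> [19, 27]
enqueue(1) -> [19, 27, 1]
enqueue(21) -> [19, 27, 1, 21]
Final queue (front to back): [19, 27, 1, 21]


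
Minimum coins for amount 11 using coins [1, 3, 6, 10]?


dp[0]=0; dp[i]=1+min(dp[i-c] for c in coins)
...dp[6]=1, dp[7]=2, dp[8]=3, dp[9]=2, dp[10]=1, dp[11]=2
Minimum coins for 11 = 2


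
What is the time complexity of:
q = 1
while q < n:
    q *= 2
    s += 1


Per nesting level: O(log n) = O(log n)
Complexity: O(log n)


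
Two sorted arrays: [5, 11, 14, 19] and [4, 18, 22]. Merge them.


Compare heads, take smaller each step.
Merged: [4, 5, 11, 14, 18, 19, 22]


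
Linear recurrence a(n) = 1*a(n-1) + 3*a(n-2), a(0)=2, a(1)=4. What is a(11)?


Build bottom-up:
...a(9)=3334, a(10)=7684, a(11)=1*7684+3*3334=17686


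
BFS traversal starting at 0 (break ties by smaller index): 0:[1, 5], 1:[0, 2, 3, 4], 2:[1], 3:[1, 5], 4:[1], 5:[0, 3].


BFS queue: start with [0]
Visit order: [0, 1, 5, 2, 3, 4]


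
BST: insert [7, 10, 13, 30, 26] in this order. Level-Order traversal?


Root = 7; build tree by BST insertion.
Level-Order traversal: [7, 10, 13, 30, 26]


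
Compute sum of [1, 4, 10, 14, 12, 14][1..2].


Prefix sums: [0, 1, 5, 15, 29, 41, 55]
Sum[1..2] = prefix[3] - prefix[1] = 15 - 1 = 14


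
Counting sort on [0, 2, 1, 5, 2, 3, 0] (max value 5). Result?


Count array: [2, 1, 2, 1, 0, 1]
Reconstruct: [0, 0, 1, 2, 2, 3, 5]


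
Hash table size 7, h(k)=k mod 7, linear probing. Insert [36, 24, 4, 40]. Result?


Insertions: 36->slot 1; 24->slot 3; 4->slot 4; 40->slot 5
Table: [None, 36, None, 24, 4, 40, None]


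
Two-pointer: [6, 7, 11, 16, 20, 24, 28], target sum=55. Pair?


Two pointers: lo=0, hi=6
No pair sums to 55


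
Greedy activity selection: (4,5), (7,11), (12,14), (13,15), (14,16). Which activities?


Greedy: pick earliest-ending, then skip overlaps.
Selected (4 activities): [(4, 5), (7, 11), (12, 14), (14, 16)]


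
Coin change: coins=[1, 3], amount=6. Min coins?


dp[0]=0; dp[i]=1+min(dp[i-c] for c in coins)
...dp[1]=1, dp[2]=2, dp[3]=1, dp[4]=2, dp[5]=3, dp[6]=2
Minimum coins for 6 = 2


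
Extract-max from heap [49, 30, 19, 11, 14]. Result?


Max = 49
Replace root with last, heapify down
Resulting heap: [30, 14, 19, 11]


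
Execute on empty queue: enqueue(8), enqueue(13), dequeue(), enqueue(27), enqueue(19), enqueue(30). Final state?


enqueue(8) -> [8]
enqueue(13) -> [8, 13]
dequeue() returns 8 -> [13]
enqueue(27) -> [13, 27]
enqueue(19) -> [13, 27, 19]
enqueue(30) -> [13, 27, 19, 30]
Final queue (front to back): [13, 27, 19, 30]


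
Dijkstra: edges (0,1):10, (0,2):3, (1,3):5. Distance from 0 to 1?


Dijkstra from 0:
Distances: {0: 0, 1: 10, 2: 3, 3: 15}
Shortest distance to 1 = 10, path = [0, 1]


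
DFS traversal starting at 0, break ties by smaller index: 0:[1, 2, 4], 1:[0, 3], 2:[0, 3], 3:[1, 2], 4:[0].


DFS stack-based: start with [0]
Visit order: [0, 1, 3, 2, 4]


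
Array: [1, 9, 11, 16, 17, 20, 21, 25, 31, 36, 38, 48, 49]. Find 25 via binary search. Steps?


Search for 25:
[0,12] mid=6 arr[6]=21
[7,12] mid=9 arr[9]=36
[7,8] mid=7 arr[7]=25
Total: 3 comparisons


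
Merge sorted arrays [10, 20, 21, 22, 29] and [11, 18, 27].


Compare heads, take smaller each step.
Merged: [10, 11, 18, 20, 21, 22, 27, 29]


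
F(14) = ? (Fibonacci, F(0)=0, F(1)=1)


F(n)=F(n-1)+F(n-2)
...F(12)=144, F(13)=233, F(14)=377


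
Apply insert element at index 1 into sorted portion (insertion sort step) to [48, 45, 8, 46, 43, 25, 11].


After one pass: [45, 48, 8, 46, 43, 25, 11]


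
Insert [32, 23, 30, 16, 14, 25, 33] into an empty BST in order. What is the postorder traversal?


Root = 32; build tree by BST insertion.
Postorder traversal: [14, 16, 25, 30, 23, 33, 32]


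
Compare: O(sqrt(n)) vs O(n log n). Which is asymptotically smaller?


sublinear grows slower than linearithmic
O(sqrt(n)) is asymptotically smaller; O(n log n) grows faster


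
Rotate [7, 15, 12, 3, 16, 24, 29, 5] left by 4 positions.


Left rotate by 4: [16, 24, 29, 5, 7, 15, 12, 3]


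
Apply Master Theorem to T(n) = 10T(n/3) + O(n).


a=10, b=3, c=1. log_3(10)=2.096 > c=1. Case 1: O(n^log_b(a)) = O(n^2.096)
Complexity: O(n^2.096)


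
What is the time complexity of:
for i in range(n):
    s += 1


Per nesting level: O(n) = O(n)
Complexity: O(n)


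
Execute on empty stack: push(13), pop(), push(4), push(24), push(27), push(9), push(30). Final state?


push(13) -> [13]
pop() returns 13 -> []
push(4) -> [4]
push(24) -> [4, 24]
push(27) -> [4, 24, 27]
push(9) -> [4, 24, 27, 9]
push(30) -> [4, 24, 27, 9, 30]
Final stack (bottom to top): [4, 24, 27, 9, 30]


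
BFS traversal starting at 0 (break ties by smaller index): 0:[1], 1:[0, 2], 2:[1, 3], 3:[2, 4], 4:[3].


BFS queue: start with [0]
Visit order: [0, 1, 2, 3, 4]


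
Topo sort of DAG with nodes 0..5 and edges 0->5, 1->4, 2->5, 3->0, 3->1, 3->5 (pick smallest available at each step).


Kahn's algorithm, process smallest node first
Order: [2, 3, 0, 1, 4, 5]


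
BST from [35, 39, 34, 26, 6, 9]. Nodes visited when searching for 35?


BST root = 35
Search for 35: compare at each node
Path: [35]


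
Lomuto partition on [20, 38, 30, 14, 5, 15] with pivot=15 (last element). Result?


Elements <= 15 go left of pivot.
Result: [14, 5, 15, 20, 38, 30], pivot at index 2


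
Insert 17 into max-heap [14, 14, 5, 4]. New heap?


Append 17: [14, 14, 5, 4, 17]
Bubble up: swap idx 4(17) with idx 1(14); swap idx 1(17) with idx 0(14)
Result: [17, 14, 5, 4, 14]


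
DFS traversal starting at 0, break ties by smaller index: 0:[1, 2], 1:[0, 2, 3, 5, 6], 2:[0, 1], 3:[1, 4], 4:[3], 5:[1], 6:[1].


DFS stack-based: start with [0]
Visit order: [0, 1, 2, 3, 4, 5, 6]


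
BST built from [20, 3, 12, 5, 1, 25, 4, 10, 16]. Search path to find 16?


BST root = 20
Search for 16: compare at each node
Path: [20, 3, 12, 16]


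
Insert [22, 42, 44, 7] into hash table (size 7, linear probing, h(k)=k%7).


Insertions: 22->slot 1; 42->slot 0; 44->slot 2; 7->slot 3
Table: [42, 22, 44, 7, None, None, None]


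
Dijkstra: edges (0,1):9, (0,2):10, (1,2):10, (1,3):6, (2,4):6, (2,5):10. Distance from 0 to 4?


Dijkstra from 0:
Distances: {0: 0, 1: 9, 2: 10, 3: 15, 4: 16, 5: 20}
Shortest distance to 4 = 16, path = [0, 2, 4]


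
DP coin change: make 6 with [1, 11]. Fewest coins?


dp[0]=0; dp[i]=1+min(dp[i-c] for c in coins)
...dp[1]=1, dp[2]=2, dp[3]=3, dp[4]=4, dp[5]=5, dp[6]=6
Minimum coins for 6 = 6


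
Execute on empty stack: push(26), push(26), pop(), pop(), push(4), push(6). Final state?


push(26) -> [26]
push(26) -> [26, 26]
pop() returns 26 -> [26]
pop() returns 26 -> []
push(4) -> [4]
push(6) -> [4, 6]
Final stack (bottom to top): [4, 6]


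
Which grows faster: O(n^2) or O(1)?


constant grows slower than quadratic
O(1) is asymptotically smaller; O(n^2) grows faster


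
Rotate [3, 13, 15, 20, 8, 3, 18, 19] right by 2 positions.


Right rotate by 2: [18, 19, 3, 13, 15, 20, 8, 3]


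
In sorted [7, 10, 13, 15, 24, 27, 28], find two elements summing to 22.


Two pointers: lo=0, hi=6
Found pair: (7, 15) summing to 22


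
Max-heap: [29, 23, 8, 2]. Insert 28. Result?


Append 28: [29, 23, 8, 2, 28]
Bubble up: swap idx 4(28) with idx 1(23)
Result: [29, 28, 8, 2, 23]


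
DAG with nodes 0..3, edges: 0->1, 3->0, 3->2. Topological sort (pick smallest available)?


Kahn's algorithm, process smallest node first
Order: [3, 0, 1, 2]


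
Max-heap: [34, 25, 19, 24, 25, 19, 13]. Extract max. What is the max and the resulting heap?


Max = 34
Replace root with last, heapify down
Resulting heap: [25, 25, 19, 24, 13, 19]


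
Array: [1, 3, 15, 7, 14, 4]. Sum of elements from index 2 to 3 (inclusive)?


Prefix sums: [0, 1, 4, 19, 26, 40, 44]
Sum[2..3] = prefix[4] - prefix[2] = 26 - 4 = 22


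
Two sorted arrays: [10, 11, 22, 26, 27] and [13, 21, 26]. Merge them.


Compare heads, take smaller each step.
Merged: [10, 11, 13, 21, 22, 26, 26, 27]


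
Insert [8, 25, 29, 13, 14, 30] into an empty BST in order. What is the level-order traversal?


Root = 8; build tree by BST insertion.
Level-Order traversal: [8, 25, 13, 29, 14, 30]


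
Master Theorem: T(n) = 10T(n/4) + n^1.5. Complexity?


a=10, b=4, c=1.5. log_4(10)=1.661 > c=1.5. Case 1: O(n^log_b(a)) = O(n^1.661)
Complexity: O(n^1.661)


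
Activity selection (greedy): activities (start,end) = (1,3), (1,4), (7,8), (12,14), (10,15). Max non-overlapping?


Greedy: pick earliest-ending, then skip overlaps.
Selected (3 activities): [(1, 3), (7, 8), (12, 14)]


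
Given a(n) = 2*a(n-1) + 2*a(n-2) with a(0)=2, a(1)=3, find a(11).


Build bottom-up:
...a(9)=10928, a(10)=29856, a(11)=2*29856+2*10928=81568


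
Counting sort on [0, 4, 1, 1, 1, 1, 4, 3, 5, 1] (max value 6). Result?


Count array: [1, 5, 0, 1, 2, 1, 0]
Reconstruct: [0, 1, 1, 1, 1, 1, 3, 4, 4, 5]


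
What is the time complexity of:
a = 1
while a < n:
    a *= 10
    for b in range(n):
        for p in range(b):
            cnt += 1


Per nesting level: O(log n) * O(n) * O(n) [triangular over b] = O(n^2 log n)
Complexity: O(n^2 log n)


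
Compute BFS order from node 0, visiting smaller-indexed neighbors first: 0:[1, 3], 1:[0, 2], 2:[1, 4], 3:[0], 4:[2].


BFS queue: start with [0]
Visit order: [0, 1, 3, 2, 4]


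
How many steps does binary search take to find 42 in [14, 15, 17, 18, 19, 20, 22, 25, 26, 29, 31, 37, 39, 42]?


Search for 42:
[0,13] mid=6 arr[6]=22
[7,13] mid=10 arr[10]=31
[11,13] mid=12 arr[12]=39
[13,13] mid=13 arr[13]=42
Total: 4 comparisons


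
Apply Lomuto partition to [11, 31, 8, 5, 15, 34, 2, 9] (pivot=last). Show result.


Elements <= 9 go left of pivot.
Result: [8, 5, 2, 9, 15, 34, 11, 31], pivot at index 3


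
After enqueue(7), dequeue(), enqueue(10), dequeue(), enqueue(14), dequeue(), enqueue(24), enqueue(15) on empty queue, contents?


enqueue(7) -> [7]
dequeue() returns 7 -> []
enqueue(10) -> [10]
dequeue() returns 10 -> []
enqueue(14) -> [14]
dequeue() returns 14 -> []
enqueue(24) -> [24]
enqueue(15) -> [24, 15]
Final queue (front to back): [24, 15]


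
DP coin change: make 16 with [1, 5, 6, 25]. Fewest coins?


dp[0]=0; dp[i]=1+min(dp[i-c] for c in coins)
...dp[11]=2, dp[12]=2, dp[13]=3, dp[14]=4, dp[15]=3, dp[16]=3
Minimum coins for 16 = 3


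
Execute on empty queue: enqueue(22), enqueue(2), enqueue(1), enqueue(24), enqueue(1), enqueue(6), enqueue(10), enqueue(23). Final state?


enqueue(22) -> [22]
enqueue(2) -> [22, 2]
enqueue(1) -> [22, 2, 1]
enqueue(24) -> [22, 2, 1, 24]
enqueue(1) -> [22, 2, 1, 24, 1]
enqueue(6) -> [22, 2, 1, 24, 1, 6]
enqueue(10) -> [22, 2, 1, 24, 1, 6, 10]
enqueue(23) -> [22, 2, 1, 24, 1, 6, 10, 23]
Final queue (front to back): [22, 2, 1, 24, 1, 6, 10, 23]


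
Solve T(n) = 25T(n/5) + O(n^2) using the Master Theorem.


a=25, b=5, c=2. log_5(25)=2 = c=2. Case 2: O(n^c log n) = O(n^2 log n)
Complexity: O(n^2 log n)


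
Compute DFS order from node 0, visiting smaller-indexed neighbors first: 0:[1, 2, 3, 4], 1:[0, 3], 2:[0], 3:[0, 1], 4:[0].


DFS stack-based: start with [0]
Visit order: [0, 1, 3, 2, 4]


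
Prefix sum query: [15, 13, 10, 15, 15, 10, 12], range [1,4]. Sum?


Prefix sums: [0, 15, 28, 38, 53, 68, 78, 90]
Sum[1..4] = prefix[5] - prefix[1] = 68 - 15 = 53


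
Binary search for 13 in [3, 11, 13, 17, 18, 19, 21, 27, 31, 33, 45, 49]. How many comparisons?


Search for 13:
[0,11] mid=5 arr[5]=19
[0,4] mid=2 arr[2]=13
Total: 2 comparisons


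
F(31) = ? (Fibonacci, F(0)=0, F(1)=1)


F(n)=F(n-1)+F(n-2)
...F(29)=514229, F(30)=832040, F(31)=1346269


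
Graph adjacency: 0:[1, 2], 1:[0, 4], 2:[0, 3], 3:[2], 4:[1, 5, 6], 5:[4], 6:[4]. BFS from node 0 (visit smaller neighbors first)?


BFS queue: start with [0]
Visit order: [0, 1, 2, 4, 3, 5, 6]


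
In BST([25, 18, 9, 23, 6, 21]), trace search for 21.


BST root = 25
Search for 21: compare at each node
Path: [25, 18, 23, 21]


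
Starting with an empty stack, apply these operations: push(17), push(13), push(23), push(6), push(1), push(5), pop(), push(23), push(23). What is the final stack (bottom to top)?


push(17) -> [17]
push(13) -> [17, 13]
push(23) -> [17, 13, 23]
push(6) -> [17, 13, 23, 6]
push(1) -> [17, 13, 23, 6, 1]
push(5) -> [17, 13, 23, 6, 1, 5]
pop() returns 5 -> [17, 13, 23, 6, 1]
push(23) -> [17, 13, 23, 6, 1, 23]
push(23) -> [17, 13, 23, 6, 1, 23, 23]
Final stack (bottom to top): [17, 13, 23, 6, 1, 23, 23]


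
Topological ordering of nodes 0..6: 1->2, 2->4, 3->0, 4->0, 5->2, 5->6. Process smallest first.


Kahn's algorithm, process smallest node first
Order: [1, 3, 5, 2, 4, 0, 6]


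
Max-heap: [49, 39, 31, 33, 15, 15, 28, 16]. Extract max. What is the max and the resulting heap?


Max = 49
Replace root with last, heapify down
Resulting heap: [39, 33, 31, 16, 15, 15, 28]


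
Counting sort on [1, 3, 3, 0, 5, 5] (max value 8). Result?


Count array: [1, 1, 0, 2, 0, 2, 0, 0, 0]
Reconstruct: [0, 1, 3, 3, 5, 5]


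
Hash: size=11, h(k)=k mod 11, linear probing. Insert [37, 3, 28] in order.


Insertions: 37->slot 4; 3->slot 3; 28->slot 6
Table: [None, None, None, 3, 37, None, 28, None, None, None, None]


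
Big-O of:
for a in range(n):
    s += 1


Per nesting level: O(n) = O(n)
Complexity: O(n)


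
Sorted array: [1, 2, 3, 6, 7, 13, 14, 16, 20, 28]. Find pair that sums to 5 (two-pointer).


Two pointers: lo=0, hi=9
Found pair: (2, 3) summing to 5


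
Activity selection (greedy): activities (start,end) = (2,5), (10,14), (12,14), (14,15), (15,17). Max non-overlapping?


Greedy: pick earliest-ending, then skip overlaps.
Selected (4 activities): [(2, 5), (10, 14), (14, 15), (15, 17)]


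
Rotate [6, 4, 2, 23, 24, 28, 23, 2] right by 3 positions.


Right rotate by 3: [28, 23, 2, 6, 4, 2, 23, 24]


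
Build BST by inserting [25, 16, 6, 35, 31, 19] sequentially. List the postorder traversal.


Root = 25; build tree by BST insertion.
Postorder traversal: [6, 19, 16, 31, 35, 25]


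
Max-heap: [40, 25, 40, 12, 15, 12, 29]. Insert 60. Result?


Append 60: [40, 25, 40, 12, 15, 12, 29, 60]
Bubble up: swap idx 7(60) with idx 3(12); swap idx 3(60) with idx 1(25); swap idx 1(60) with idx 0(40)
Result: [60, 40, 40, 25, 15, 12, 29, 12]


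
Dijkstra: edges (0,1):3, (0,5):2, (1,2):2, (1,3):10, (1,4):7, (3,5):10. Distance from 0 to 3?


Dijkstra from 0:
Distances: {0: 0, 1: 3, 2: 5, 3: 12, 4: 10, 5: 2}
Shortest distance to 3 = 12, path = [0, 5, 3]


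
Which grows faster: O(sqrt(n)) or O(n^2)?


sublinear grows slower than quadratic
O(sqrt(n)) is asymptotically smaller; O(n^2) grows faster


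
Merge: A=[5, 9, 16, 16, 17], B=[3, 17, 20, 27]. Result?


Compare heads, take smaller each step.
Merged: [3, 5, 9, 16, 16, 17, 17, 20, 27]


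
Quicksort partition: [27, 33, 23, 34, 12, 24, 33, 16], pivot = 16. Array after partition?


Elements <= 16 go left of pivot.
Result: [12, 16, 23, 34, 27, 24, 33, 33], pivot at index 1


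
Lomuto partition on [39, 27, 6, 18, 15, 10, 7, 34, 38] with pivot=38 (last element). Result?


Elements <= 38 go left of pivot.
Result: [27, 6, 18, 15, 10, 7, 34, 38, 39], pivot at index 7


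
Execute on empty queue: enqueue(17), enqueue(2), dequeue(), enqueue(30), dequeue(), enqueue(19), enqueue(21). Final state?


enqueue(17) -> [17]
enqueue(2) -> [17, 2]
dequeue() returns 17 -> [2]
enqueue(30) -> [2, 30]
dequeue() returns 2 -> [30]
enqueue(19) -> [30, 19]
enqueue(21) -> [30, 19, 21]
Final queue (front to back): [30, 19, 21]


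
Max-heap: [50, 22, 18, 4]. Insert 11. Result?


Append 11: [50, 22, 18, 4, 11]
Bubble up: no swaps needed
Result: [50, 22, 18, 4, 11]


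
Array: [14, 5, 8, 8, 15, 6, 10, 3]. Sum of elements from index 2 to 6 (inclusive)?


Prefix sums: [0, 14, 19, 27, 35, 50, 56, 66, 69]
Sum[2..6] = prefix[7] - prefix[2] = 66 - 19 = 47


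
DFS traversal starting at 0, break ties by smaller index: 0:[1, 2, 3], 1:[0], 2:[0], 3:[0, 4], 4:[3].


DFS stack-based: start with [0]
Visit order: [0, 1, 2, 3, 4]


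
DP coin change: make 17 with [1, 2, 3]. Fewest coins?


dp[0]=0; dp[i]=1+min(dp[i-c] for c in coins)
...dp[12]=4, dp[13]=5, dp[14]=5, dp[15]=5, dp[16]=6, dp[17]=6
Minimum coins for 17 = 6


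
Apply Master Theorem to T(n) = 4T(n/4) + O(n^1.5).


a=4, b=4, c=1.5. log_4(4)=1 < c=1.5. Case 3: O(n^c) = O(n^1.500)
Complexity: O(n^1.500)


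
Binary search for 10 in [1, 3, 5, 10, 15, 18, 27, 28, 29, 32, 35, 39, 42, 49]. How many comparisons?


Search for 10:
[0,13] mid=6 arr[6]=27
[0,5] mid=2 arr[2]=5
[3,5] mid=4 arr[4]=15
[3,3] mid=3 arr[3]=10
Total: 4 comparisons


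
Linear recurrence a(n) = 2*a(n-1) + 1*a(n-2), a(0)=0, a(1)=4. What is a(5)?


Build bottom-up:
...a(3)=20, a(4)=48, a(5)=2*48+1*20=116


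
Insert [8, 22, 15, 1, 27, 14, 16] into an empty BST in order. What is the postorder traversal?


Root = 8; build tree by BST insertion.
Postorder traversal: [1, 14, 16, 15, 27, 22, 8]


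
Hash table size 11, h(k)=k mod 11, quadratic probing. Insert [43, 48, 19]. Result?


Insertions: 43->slot 10; 48->slot 4; 19->slot 8
Table: [None, None, None, None, 48, None, None, None, 19, None, 43]


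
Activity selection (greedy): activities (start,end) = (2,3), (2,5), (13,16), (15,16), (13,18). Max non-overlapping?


Greedy: pick earliest-ending, then skip overlaps.
Selected (2 activities): [(2, 3), (13, 16)]


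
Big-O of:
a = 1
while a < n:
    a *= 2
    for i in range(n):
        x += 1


Per nesting level: O(log n) * O(n) = O(n log n)
Complexity: O(n log n)


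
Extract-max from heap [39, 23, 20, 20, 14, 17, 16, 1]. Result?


Max = 39
Replace root with last, heapify down
Resulting heap: [23, 20, 20, 1, 14, 17, 16]


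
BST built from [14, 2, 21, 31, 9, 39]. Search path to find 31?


BST root = 14
Search for 31: compare at each node
Path: [14, 21, 31]


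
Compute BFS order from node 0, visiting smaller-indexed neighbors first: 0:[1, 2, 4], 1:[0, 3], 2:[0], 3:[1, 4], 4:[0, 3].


BFS queue: start with [0]
Visit order: [0, 1, 2, 4, 3]


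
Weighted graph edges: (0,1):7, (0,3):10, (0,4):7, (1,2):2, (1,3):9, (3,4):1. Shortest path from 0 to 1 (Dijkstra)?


Dijkstra from 0:
Distances: {0: 0, 1: 7, 2: 9, 3: 8, 4: 7}
Shortest distance to 1 = 7, path = [0, 1]


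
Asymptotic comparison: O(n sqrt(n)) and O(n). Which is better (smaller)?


linear grows slower than n^1.5
O(n) is asymptotically smaller; O(n sqrt(n)) grows faster


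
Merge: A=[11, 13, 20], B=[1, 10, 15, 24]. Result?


Compare heads, take smaller each step.
Merged: [1, 10, 11, 13, 15, 20, 24]


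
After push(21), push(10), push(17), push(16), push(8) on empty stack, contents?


push(21) -> [21]
push(10) -> [21, 10]
push(17) -> [21, 10, 17]
push(16) -> [21, 10, 17, 16]
push(8) -> [21, 10, 17, 16, 8]
Final stack (bottom to top): [21, 10, 17, 16, 8]


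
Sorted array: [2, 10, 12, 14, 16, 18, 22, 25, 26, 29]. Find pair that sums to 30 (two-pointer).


Two pointers: lo=0, hi=9
Found pair: (12, 18) summing to 30


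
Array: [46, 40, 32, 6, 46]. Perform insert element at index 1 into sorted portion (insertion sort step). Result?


After one pass: [40, 46, 32, 6, 46]


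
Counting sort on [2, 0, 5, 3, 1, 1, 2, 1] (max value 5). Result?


Count array: [1, 3, 2, 1, 0, 1]
Reconstruct: [0, 1, 1, 1, 2, 2, 3, 5]


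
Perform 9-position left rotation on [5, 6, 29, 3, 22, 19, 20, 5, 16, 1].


Left rotate by 9: [1, 5, 6, 29, 3, 22, 19, 20, 5, 16]


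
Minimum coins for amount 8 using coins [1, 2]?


dp[0]=0; dp[i]=1+min(dp[i-c] for c in coins)
...dp[3]=2, dp[4]=2, dp[5]=3, dp[6]=3, dp[7]=4, dp[8]=4
Minimum coins for 8 = 4


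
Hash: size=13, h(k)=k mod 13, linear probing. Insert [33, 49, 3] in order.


Insertions: 33->slot 7; 49->slot 10; 3->slot 3
Table: [None, None, None, 3, None, None, None, 33, None, None, 49, None, None]


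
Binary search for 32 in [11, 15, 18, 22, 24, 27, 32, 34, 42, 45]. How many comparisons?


Search for 32:
[0,9] mid=4 arr[4]=24
[5,9] mid=7 arr[7]=34
[5,6] mid=5 arr[5]=27
[6,6] mid=6 arr[6]=32
Total: 4 comparisons


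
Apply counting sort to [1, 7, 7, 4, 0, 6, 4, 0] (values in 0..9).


Count array: [2, 1, 0, 0, 2, 0, 1, 2, 0, 0]
Reconstruct: [0, 0, 1, 4, 4, 6, 7, 7]


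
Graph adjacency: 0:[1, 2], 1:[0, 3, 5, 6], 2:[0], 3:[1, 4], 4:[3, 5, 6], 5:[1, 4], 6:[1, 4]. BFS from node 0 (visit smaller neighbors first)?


BFS queue: start with [0]
Visit order: [0, 1, 2, 3, 5, 6, 4]


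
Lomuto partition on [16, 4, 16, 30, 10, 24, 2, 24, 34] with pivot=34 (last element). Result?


Elements <= 34 go left of pivot.
Result: [16, 4, 16, 30, 10, 24, 2, 24, 34], pivot at index 8


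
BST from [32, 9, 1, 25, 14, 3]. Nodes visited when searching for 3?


BST root = 32
Search for 3: compare at each node
Path: [32, 9, 1, 3]


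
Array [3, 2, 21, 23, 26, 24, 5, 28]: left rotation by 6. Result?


Left rotate by 6: [5, 28, 3, 2, 21, 23, 26, 24]


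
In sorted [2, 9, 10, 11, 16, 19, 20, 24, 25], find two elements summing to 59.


Two pointers: lo=0, hi=8
No pair sums to 59


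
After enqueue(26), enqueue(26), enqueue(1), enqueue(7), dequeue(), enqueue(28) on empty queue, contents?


enqueue(26) -> [26]
enqueue(26) -> [26, 26]
enqueue(1) -> [26, 26, 1]
enqueue(7) -> [26, 26, 1, 7]
dequeue() returns 26 -> [26, 1, 7]
enqueue(28) -> [26, 1, 7, 28]
Final queue (front to back): [26, 1, 7, 28]


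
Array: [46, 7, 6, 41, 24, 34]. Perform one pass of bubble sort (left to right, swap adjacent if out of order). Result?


After one pass: [7, 6, 41, 24, 34, 46]


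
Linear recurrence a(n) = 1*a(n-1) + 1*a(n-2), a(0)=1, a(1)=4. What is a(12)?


Build bottom-up:
...a(10)=254, a(11)=411, a(12)=1*411+1*254=665


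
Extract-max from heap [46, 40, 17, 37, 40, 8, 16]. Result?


Max = 46
Replace root with last, heapify down
Resulting heap: [40, 40, 17, 37, 16, 8]


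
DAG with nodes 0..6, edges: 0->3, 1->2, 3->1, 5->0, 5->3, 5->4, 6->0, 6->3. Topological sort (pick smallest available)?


Kahn's algorithm, process smallest node first
Order: [5, 4, 6, 0, 3, 1, 2]


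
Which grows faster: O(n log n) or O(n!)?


linearithmic grows slower than factorial
O(n log n) is asymptotically smaller; O(n!) grows faster


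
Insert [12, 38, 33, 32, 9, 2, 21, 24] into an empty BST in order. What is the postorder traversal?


Root = 12; build tree by BST insertion.
Postorder traversal: [2, 9, 24, 21, 32, 33, 38, 12]


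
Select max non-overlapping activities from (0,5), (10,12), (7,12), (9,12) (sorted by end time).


Greedy: pick earliest-ending, then skip overlaps.
Selected (2 activities): [(0, 5), (10, 12)]


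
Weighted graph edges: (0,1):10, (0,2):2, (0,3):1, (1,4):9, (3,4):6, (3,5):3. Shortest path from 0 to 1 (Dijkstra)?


Dijkstra from 0:
Distances: {0: 0, 1: 10, 2: 2, 3: 1, 4: 7, 5: 4}
Shortest distance to 1 = 10, path = [0, 1]


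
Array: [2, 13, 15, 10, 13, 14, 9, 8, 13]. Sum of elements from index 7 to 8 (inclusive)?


Prefix sums: [0, 2, 15, 30, 40, 53, 67, 76, 84, 97]
Sum[7..8] = prefix[9] - prefix[7] = 97 - 76 = 21


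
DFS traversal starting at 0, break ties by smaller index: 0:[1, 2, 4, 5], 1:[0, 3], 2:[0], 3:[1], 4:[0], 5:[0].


DFS stack-based: start with [0]
Visit order: [0, 1, 3, 2, 4, 5]


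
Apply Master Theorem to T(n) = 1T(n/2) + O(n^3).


a=1, b=2, c=3. log_2(1)=0 < c=3. Case 3: O(n^c) = O(n^3)
Complexity: O(n^3)


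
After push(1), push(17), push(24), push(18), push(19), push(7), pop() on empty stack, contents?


push(1) -> [1]
push(17) -> [1, 17]
push(24) -> [1, 17, 24]
push(18) -> [1, 17, 24, 18]
push(19) -> [1, 17, 24, 18, 19]
push(7) -> [1, 17, 24, 18, 19, 7]
pop() returns 7 -> [1, 17, 24, 18, 19]
Final stack (bottom to top): [1, 17, 24, 18, 19]


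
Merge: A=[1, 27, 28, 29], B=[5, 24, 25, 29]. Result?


Compare heads, take smaller each step.
Merged: [1, 5, 24, 25, 27, 28, 29, 29]


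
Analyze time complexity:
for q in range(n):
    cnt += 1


Per nesting level: O(n) = O(n)
Complexity: O(n)


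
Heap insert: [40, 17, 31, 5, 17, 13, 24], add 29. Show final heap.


Append 29: [40, 17, 31, 5, 17, 13, 24, 29]
Bubble up: swap idx 7(29) with idx 3(5); swap idx 3(29) with idx 1(17)
Result: [40, 29, 31, 17, 17, 13, 24, 5]


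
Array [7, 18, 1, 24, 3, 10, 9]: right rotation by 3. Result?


Right rotate by 3: [3, 10, 9, 7, 18, 1, 24]


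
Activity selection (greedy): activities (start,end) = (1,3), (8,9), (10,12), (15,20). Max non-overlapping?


Greedy: pick earliest-ending, then skip overlaps.
Selected (4 activities): [(1, 3), (8, 9), (10, 12), (15, 20)]


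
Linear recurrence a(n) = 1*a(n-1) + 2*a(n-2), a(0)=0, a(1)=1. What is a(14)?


Build bottom-up:
...a(12)=1365, a(13)=2731, a(14)=1*2731+2*1365=5461


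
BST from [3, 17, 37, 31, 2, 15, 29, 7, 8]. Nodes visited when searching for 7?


BST root = 3
Search for 7: compare at each node
Path: [3, 17, 15, 7]


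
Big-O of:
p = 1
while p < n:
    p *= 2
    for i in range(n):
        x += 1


Per nesting level: O(log n) * O(n) = O(n log n)
Complexity: O(n log n)


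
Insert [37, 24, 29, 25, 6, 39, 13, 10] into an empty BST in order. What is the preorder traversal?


Root = 37; build tree by BST insertion.
Preorder traversal: [37, 24, 6, 13, 10, 29, 25, 39]


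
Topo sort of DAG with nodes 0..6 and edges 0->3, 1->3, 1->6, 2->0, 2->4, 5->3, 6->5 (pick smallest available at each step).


Kahn's algorithm, process smallest node first
Order: [1, 2, 0, 4, 6, 5, 3]


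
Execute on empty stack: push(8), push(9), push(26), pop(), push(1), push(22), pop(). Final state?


push(8) -> [8]
push(9) -> [8, 9]
push(26) -> [8, 9, 26]
pop() returns 26 -> [8, 9]
push(1) -> [8, 9, 1]
push(22) -> [8, 9, 1, 22]
pop() returns 22 -> [8, 9, 1]
Final stack (bottom to top): [8, 9, 1]
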